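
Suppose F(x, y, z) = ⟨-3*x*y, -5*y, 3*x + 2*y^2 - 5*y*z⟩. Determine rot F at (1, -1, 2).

(∇×F)₁ = ∂F₃/∂y − ∂F₂/∂z = 4*y - 5*z
(∇×F)₂ = ∂F₁/∂z − ∂F₃/∂x = -3
(∇×F)₃ = ∂F₂/∂x − ∂F₁/∂y = 3*x
∇×F = (4*y - 5*z, -3, 3*x)
At (1, -1, 2): (-14, -3, 3).

(-14, -3, 3)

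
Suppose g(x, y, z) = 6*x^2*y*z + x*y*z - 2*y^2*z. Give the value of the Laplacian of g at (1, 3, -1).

-32

∂²g/∂x² = 12*y*z
∂²g/∂y² = -4*z
∂²g/∂z² = 0
∇²g = 12*y*z - 4*z
At (1, 3, -1): -32.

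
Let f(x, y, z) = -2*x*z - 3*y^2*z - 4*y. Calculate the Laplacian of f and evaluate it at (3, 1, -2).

∂²f/∂x² = 0
∂²f/∂y² = -6*z
∂²f/∂z² = 0
∇²f = -6*z
At (3, 1, -2): 12.

12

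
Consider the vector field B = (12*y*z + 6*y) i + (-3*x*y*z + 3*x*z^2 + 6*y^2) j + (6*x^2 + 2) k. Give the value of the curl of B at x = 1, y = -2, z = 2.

(-18, -36, -6)

(∇×B)₁ = ∂B₃/∂y − ∂B₂/∂z = 3*x*y - 6*x*z
(∇×B)₂ = ∂B₁/∂z − ∂B₃/∂x = -12*x + 12*y
(∇×B)₃ = ∂B₂/∂x − ∂B₁/∂y = -3*y*z + 3*z^2 - 12*z - 6
∇×B = (3*x*y - 6*x*z, -12*x + 12*y, -3*y*z + 3*z^2 - 12*z - 6)
At (1, -2, 2): (-18, -36, -6).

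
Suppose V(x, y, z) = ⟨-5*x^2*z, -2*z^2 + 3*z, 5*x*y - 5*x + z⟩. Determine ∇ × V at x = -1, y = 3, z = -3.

(∇×V)₁ = ∂V₃/∂y − ∂V₂/∂z = 5*x + 4*z - 3
(∇×V)₂ = ∂V₁/∂z − ∂V₃/∂x = -5*x^2 - 5*y + 5
(∇×V)₃ = ∂V₂/∂x − ∂V₁/∂y = 0
∇×V = (5*x + 4*z - 3, -5*x^2 - 5*y + 5, 0)
At (-1, 3, -3): (-20, -15, 0).

(-20, -15, 0)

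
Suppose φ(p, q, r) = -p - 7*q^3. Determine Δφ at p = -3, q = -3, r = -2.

∂²φ/∂p² = 0
∂²φ/∂q² = -42*q
∂²φ/∂r² = 0
∇²φ = -42*q
At (-3, -3, -2): 126.

126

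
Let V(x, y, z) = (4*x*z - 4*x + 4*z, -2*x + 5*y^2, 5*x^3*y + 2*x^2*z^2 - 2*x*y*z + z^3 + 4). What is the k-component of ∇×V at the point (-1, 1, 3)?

-2

(∇×V)_3 = ∂V₂/∂x − ∂V₁/∂y
= -2 − (0)
= -2
At (-1, 1, 3): -2.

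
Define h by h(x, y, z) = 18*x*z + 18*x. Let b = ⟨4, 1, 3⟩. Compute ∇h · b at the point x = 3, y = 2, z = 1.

∂h/∂x = 18*z + 18
∂h/∂y = 0
∂h/∂z = 18*x
∇h at (3, 2, 1) = (36, 0, 54)
∇h · b = (36)(4) + (0)(1) + (54)(3) = 306

306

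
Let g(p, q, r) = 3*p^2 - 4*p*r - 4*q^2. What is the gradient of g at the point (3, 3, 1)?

(14, -24, -12)

∂g/∂p = 6*p - 4*r
∂g/∂q = -8*q
∂g/∂r = -4*p
∇g = (6*p - 4*r, -8*q, -4*p)
At (3, 3, 1): (14, -24, -12).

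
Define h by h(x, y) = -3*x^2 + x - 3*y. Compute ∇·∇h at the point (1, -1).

-6

∂²h/∂x² = -6
∂²h/∂y² = 0
∇²h = -6
At (1, -1): -6.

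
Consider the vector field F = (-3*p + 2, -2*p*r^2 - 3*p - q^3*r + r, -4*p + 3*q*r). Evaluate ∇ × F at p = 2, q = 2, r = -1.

(-4, 4, -5)

(∇×F)₁ = ∂F₃/∂q − ∂F₂/∂r = 4*p*r + q^3 + 3*r - 1
(∇×F)₂ = ∂F₁/∂r − ∂F₃/∂p = 4
(∇×F)₃ = ∂F₂/∂p − ∂F₁/∂q = -2*r^2 - 3
∇×F = (4*p*r + q^3 + 3*r - 1, 4, -2*r^2 - 3)
At (2, 2, -1): (-4, 4, -5).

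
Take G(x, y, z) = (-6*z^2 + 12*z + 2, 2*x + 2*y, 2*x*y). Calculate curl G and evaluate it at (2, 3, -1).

(∇×G)₁ = ∂G₃/∂y − ∂G₂/∂z = 2*x
(∇×G)₂ = ∂G₁/∂z − ∂G₃/∂x = -2*y - 12*z + 12
(∇×G)₃ = ∂G₂/∂x − ∂G₁/∂y = 2
∇×G = (2*x, -2*y - 12*z + 12, 2)
At (2, 3, -1): (4, 18, 2).

(4, 18, 2)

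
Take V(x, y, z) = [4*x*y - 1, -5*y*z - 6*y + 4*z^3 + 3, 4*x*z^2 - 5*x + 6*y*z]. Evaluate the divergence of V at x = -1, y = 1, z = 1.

∂V₁/∂x = 4*y
∂V₂/∂y = -5*z - 6
∂V₃/∂z = 8*x*z + 6*y
∇·V = 8*x*z + 10*y - 5*z - 6
At (-1, 1, 1): -9.

-9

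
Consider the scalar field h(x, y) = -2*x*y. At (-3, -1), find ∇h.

∂h/∂x = -2*y
∂h/∂y = -2*x
∇h = (-2*y, -2*x)
At (-3, -1): (2, 6).

(2, 6)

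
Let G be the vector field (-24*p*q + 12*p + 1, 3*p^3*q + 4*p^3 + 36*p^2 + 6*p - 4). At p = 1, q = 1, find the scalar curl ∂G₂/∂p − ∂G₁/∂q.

∂G₂/∂p = 9*p^2*q + 12*p^2 + 72*p + 6
∂G₁/∂q = -24*p
Scalar curl = 9*p^2*q + 12*p^2 + 96*p + 6
At (1, 1): 123.

123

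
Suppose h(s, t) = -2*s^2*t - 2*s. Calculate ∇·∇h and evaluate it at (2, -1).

4

∂²h/∂s² = -4*t
∂²h/∂t² = 0
∇²h = -4*t
At (2, -1): 4.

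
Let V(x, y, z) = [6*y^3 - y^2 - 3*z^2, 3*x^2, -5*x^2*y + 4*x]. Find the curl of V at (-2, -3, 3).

(-20, 38, -180)

(∇×V)₁ = ∂V₃/∂y − ∂V₂/∂z = -5*x^2
(∇×V)₂ = ∂V₁/∂z − ∂V₃/∂x = 10*x*y - 6*z - 4
(∇×V)₃ = ∂V₂/∂x − ∂V₁/∂y = 6*x - 18*y^2 + 2*y
∇×V = (-5*x^2, 10*x*y - 6*z - 4, 6*x - 18*y^2 + 2*y)
At (-2, -3, 3): (-20, 38, -180).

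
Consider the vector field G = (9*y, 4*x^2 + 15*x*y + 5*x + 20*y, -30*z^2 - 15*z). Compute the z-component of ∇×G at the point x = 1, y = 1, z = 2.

19

(∇×G)_3 = ∂G₂/∂x − ∂G₁/∂y
= 8*x + 15*y + 5 − (9)
= 8*x + 15*y - 4
At (1, 1, 2): 19.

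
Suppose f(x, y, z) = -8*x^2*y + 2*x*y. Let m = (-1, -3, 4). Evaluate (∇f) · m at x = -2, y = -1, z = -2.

142

∂f/∂x = -16*x*y + 2*y
∂f/∂y = -8*x^2 + 2*x
∂f/∂z = 0
∇f at (-2, -1, -2) = (-34, -36, 0)
∇f · m = (-34)(-1) + (-36)(-3) + (0)(4) = 142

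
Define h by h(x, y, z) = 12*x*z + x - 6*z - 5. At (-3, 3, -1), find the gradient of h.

∂h/∂x = 12*z + 1
∂h/∂y = 0
∂h/∂z = 12*x - 6
∇h = (12*z + 1, 0, 12*x - 6)
At (-3, 3, -1): (-11, 0, -42).

(-11, 0, -42)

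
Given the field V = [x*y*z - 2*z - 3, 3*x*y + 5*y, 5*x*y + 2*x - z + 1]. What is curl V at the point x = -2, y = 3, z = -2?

(-10, -25, 5)

(∇×V)₁ = ∂V₃/∂y − ∂V₂/∂z = 5*x
(∇×V)₂ = ∂V₁/∂z − ∂V₃/∂x = x*y - 5*y - 4
(∇×V)₃ = ∂V₂/∂x − ∂V₁/∂y = -x*z + 3*y
∇×V = (5*x, x*y - 5*y - 4, -x*z + 3*y)
At (-2, 3, -2): (-10, -25, 5).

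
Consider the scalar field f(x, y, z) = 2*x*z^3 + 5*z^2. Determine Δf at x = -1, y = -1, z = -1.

22

∂²f/∂x² = 0
∂²f/∂y² = 0
∂²f/∂z² = 2*(6*x*z + 5)
∇²f = 12*x*z + 10
At (-1, -1, -1): 22.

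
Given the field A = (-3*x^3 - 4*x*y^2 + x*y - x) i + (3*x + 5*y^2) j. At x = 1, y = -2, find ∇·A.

-48

∂A₁/∂x = -9*x^2 - 4*y^2 + y - 1
∂A₂/∂y = 10*y
∇·A = -9*x^2 - 4*y^2 + 11*y - 1
At (1, -2): -48.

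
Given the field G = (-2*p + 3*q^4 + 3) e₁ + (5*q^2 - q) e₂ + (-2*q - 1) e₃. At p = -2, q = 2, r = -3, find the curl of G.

(∇×G)₁ = ∂G₃/∂q − ∂G₂/∂r = -2
(∇×G)₂ = ∂G₁/∂r − ∂G₃/∂p = 0
(∇×G)₃ = ∂G₂/∂p − ∂G₁/∂q = -12*q^3
∇×G = (-2, 0, -12*q^3)
At (-2, 2, -3): (-2, 0, -96).

(-2, 0, -96)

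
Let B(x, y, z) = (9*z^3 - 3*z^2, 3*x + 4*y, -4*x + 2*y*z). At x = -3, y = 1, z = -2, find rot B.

(∇×B)₁ = ∂B₃/∂y − ∂B₂/∂z = 2*z
(∇×B)₂ = ∂B₁/∂z − ∂B₃/∂x = 27*z^2 - 6*z + 4
(∇×B)₃ = ∂B₂/∂x − ∂B₁/∂y = 3
∇×B = (2*z, 27*z^2 - 6*z + 4, 3)
At (-3, 1, -2): (-4, 124, 3).

(-4, 124, 3)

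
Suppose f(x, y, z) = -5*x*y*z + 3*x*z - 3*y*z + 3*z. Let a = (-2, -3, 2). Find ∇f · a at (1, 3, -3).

-180

∂f/∂x = -5*y*z + 3*z
∂f/∂y = -5*x*z - 3*z
∂f/∂z = -5*x*y + 3*x - 3*y + 3
∇f at (1, 3, -3) = (36, 24, -18)
∇f · a = (36)(-2) + (24)(-3) + (-18)(2) = -180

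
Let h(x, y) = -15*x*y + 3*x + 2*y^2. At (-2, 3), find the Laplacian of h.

4

∂²h/∂x² = 0
∂²h/∂y² = 4
∇²h = 4
At (-2, 3): 4.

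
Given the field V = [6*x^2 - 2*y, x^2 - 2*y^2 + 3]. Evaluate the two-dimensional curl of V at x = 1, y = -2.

∂V₂/∂x = 2*x
∂V₁/∂y = -2
Scalar curl = 2*x + 2
At (1, -2): 4.

4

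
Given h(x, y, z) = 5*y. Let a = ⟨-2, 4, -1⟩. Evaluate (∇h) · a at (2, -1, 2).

20

∂h/∂x = 0
∂h/∂y = 5
∂h/∂z = 0
∇h at (2, -1, 2) = (0, 5, 0)
∇h · a = (0)(-2) + (5)(4) + (0)(-1) = 20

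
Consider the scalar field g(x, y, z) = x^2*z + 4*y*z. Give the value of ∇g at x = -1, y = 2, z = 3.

∂g/∂x = 2*x*z
∂g/∂y = 4*z
∂g/∂z = x^2 + 4*y
∇g = (2*x*z, 4*z, x^2 + 4*y)
At (-1, 2, 3): (-6, 12, 9).

(-6, 12, 9)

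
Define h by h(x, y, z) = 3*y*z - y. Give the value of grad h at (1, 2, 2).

∂h/∂x = 0
∂h/∂y = 3*z - 1
∂h/∂z = 3*y
∇h = (0, 3*z - 1, 3*y)
At (1, 2, 2): (0, 5, 6).

(0, 5, 6)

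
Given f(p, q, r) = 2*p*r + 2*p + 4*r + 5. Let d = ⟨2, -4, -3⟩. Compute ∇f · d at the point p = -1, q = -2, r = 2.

6

∂f/∂p = 2*r + 2
∂f/∂q = 0
∂f/∂r = 2*p + 4
∇f at (-1, -2, 2) = (6, 0, 2)
∇f · d = (6)(2) + (0)(-4) + (2)(-3) = 6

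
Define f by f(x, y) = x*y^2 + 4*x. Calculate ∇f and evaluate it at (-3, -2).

(8, 12)

∂f/∂x = y^2 + 4
∂f/∂y = 2*x*y
∇f = (y^2 + 4, 2*x*y)
At (-3, -2): (8, 12).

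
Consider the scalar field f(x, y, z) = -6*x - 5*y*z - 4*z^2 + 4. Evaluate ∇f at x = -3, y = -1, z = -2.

(-6, 10, 21)

∂f/∂x = -6
∂f/∂y = -5*z
∂f/∂z = -5*y - 8*z
∇f = (-6, -5*z, -5*y - 8*z)
At (-3, -1, -2): (-6, 10, 21).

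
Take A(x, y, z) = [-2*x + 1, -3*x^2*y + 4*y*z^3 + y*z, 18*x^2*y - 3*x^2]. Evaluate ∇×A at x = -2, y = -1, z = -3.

(181, -84, -12)

(∇×A)₁ = ∂A₃/∂y − ∂A₂/∂z = 18*x^2 - 12*y*z^2 - y
(∇×A)₂ = ∂A₁/∂z − ∂A₃/∂x = -36*x*y + 6*x
(∇×A)₃ = ∂A₂/∂x − ∂A₁/∂y = -6*x*y
∇×A = (18*x^2 - 12*y*z^2 - y, -36*x*y + 6*x, -6*x*y)
At (-2, -1, -3): (181, -84, -12).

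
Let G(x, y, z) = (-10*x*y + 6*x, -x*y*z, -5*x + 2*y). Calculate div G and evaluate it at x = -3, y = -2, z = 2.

32

∂G₁/∂x = -10*y + 6
∂G₂/∂y = -x*z
∂G₃/∂z = 0
∇·G = -x*z - 10*y + 6
At (-3, -2, 2): 32.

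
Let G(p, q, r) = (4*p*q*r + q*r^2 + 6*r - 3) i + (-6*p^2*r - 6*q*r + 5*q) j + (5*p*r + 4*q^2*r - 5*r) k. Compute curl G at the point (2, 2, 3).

(84, 19, -105)

(∇×G)₁ = ∂G₃/∂q − ∂G₂/∂r = 6*p^2 + 8*q*r + 6*q
(∇×G)₂ = ∂G₁/∂r − ∂G₃/∂p = 4*p*q + 2*q*r - 5*r + 6
(∇×G)₃ = ∂G₂/∂p − ∂G₁/∂q = -16*p*r - r^2
∇×G = (6*p^2 + 8*q*r + 6*q, 4*p*q + 2*q*r - 5*r + 6, -16*p*r - r^2)
At (2, 2, 3): (84, 19, -105).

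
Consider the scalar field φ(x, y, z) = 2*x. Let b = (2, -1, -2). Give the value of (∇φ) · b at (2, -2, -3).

∂φ/∂x = 2
∂φ/∂y = 0
∂φ/∂z = 0
∇φ at (2, -2, -3) = (2, 0, 0)
∇φ · b = (2)(2) + (0)(-1) + (0)(-2) = 4

4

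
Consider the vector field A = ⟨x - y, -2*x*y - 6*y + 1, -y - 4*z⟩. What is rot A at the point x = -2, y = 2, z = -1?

(-1, 0, -3)

(∇×A)₁ = ∂A₃/∂y − ∂A₂/∂z = -1
(∇×A)₂ = ∂A₁/∂z − ∂A₃/∂x = 0
(∇×A)₃ = ∂A₂/∂x − ∂A₁/∂y = -2*y + 1
∇×A = (-1, 0, -2*y + 1)
At (-2, 2, -1): (-1, 0, -3).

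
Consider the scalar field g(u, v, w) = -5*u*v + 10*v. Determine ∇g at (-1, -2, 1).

∂g/∂u = -5*v
∂g/∂v = -5*u + 10
∂g/∂w = 0
∇g = (-5*v, -5*u + 10, 0)
At (-1, -2, 1): (10, 15, 0).

(10, 15, 0)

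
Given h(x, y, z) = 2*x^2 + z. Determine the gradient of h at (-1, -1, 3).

(-4, 0, 1)

∂h/∂x = 4*x
∂h/∂y = 0
∂h/∂z = 1
∇h = (4*x, 0, 1)
At (-1, -1, 3): (-4, 0, 1).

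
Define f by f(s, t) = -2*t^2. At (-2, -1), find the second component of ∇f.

4

(∇f)_2 = ∂f/∂t = -4*t
At (-2, -1): 4.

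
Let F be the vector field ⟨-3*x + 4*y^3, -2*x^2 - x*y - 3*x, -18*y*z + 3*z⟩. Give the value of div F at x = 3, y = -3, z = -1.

∂F₁/∂x = -3
∂F₂/∂y = -x
∂F₃/∂z = -18*y + 3
∇·F = -x - 18*y
At (3, -3, -1): 51.

51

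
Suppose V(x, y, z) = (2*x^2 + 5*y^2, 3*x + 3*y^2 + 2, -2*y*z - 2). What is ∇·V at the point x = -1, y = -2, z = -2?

-12

∂V₁/∂x = 4*x
∂V₂/∂y = 6*y
∂V₃/∂z = -2*y
∇·V = 4*x + 4*y
At (-1, -2, -2): -12.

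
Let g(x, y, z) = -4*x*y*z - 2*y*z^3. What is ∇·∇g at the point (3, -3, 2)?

∂²g/∂x² = 0
∂²g/∂y² = 0
∂²g/∂z² = -12*y*z
∇²g = -12*y*z
At (3, -3, 2): 72.

72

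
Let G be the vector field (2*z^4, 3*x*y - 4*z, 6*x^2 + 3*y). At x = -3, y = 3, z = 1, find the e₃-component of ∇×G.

(∇×G)_3 = ∂G₂/∂x − ∂G₁/∂y
= 3*y − (0)
= 3*y
At (-3, 3, 1): 9.

9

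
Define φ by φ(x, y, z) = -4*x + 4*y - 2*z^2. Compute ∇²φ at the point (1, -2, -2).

∂²φ/∂x² = 0
∂²φ/∂y² = 0
∂²φ/∂z² = -4
∇²φ = -4
At (1, -2, -2): -4.

-4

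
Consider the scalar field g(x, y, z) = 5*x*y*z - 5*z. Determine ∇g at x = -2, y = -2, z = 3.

∂g/∂x = 5*y*z
∂g/∂y = 5*x*z
∂g/∂z = 5*x*y - 5
∇g = (5*y*z, 5*x*z, 5*x*y - 5)
At (-2, -2, 3): (-30, -30, 15).

(-30, -30, 15)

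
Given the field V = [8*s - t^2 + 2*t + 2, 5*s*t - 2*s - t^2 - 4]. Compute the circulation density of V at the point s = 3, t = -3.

∂V₂/∂s = 5*t - 2
∂V₁/∂t = -2*t + 2
Scalar curl = 7*t - 4
At (3, -3): -25.

-25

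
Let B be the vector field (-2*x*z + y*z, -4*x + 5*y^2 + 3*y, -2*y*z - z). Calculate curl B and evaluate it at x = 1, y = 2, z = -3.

(6, 0, -1)

(∇×B)₁ = ∂B₃/∂y − ∂B₂/∂z = -2*z
(∇×B)₂ = ∂B₁/∂z − ∂B₃/∂x = -2*x + y
(∇×B)₃ = ∂B₂/∂x − ∂B₁/∂y = -z - 4
∇×B = (-2*z, -2*x + y, -z - 4)
At (1, 2, -3): (6, 0, -1).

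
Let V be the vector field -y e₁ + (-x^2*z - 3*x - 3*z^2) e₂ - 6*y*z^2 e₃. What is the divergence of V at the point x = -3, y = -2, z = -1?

∂V₁/∂x = 0
∂V₂/∂y = 0
∂V₃/∂z = -12*y*z
∇·V = -12*y*z
At (-3, -2, -1): -24.

-24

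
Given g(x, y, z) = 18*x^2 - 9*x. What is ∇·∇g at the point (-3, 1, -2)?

∂²g/∂x² = 36
∂²g/∂y² = 0
∂²g/∂z² = 0
∇²g = 36
At (-3, 1, -2): 36.

36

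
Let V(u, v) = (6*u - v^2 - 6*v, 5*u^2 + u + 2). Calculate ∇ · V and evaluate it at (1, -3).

∂V₁/∂u = 6
∂V₂/∂v = 0
∇·V = 6
At (1, -3): 6.

6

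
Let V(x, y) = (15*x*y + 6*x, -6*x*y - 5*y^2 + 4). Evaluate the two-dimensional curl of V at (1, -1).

∂V₂/∂x = -6*y
∂V₁/∂y = 15*x
Scalar curl = -15*x - 6*y
At (1, -1): -9.

-9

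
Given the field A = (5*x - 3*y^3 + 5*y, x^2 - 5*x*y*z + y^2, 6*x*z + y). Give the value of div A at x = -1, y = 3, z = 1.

10

∂A₁/∂x = 5
∂A₂/∂y = -5*x*z + 2*y
∂A₃/∂z = 6*x
∇·A = -5*x*z + 6*x + 2*y + 5
At (-1, 3, 1): 10.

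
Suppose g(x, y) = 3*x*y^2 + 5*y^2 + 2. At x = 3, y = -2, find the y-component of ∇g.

(∇g)_2 = ∂g/∂y = 6*x*y + 10*y
At (3, -2): -56.

-56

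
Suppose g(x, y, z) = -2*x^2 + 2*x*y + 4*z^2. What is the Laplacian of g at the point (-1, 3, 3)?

4

∂²g/∂x² = -4
∂²g/∂y² = 0
∂²g/∂z² = 8
∇²g = 4
At (-1, 3, 3): 4.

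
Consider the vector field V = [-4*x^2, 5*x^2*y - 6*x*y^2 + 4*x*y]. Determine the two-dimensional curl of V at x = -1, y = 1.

∂V₂/∂x = 10*x*y - 6*y^2 + 4*y
∂V₁/∂y = 0
Scalar curl = 10*x*y - 6*y^2 + 4*y
At (-1, 1): -12.

-12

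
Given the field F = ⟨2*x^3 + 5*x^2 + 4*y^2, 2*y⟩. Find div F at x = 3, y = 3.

86

∂F₁/∂x = 6*x^2 + 10*x
∂F₂/∂y = 2
∇·F = 6*x^2 + 10*x + 2
At (3, 3): 86.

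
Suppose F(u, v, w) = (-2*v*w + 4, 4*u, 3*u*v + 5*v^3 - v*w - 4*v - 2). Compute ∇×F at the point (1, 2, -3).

(∇×F)₁ = ∂F₃/∂v − ∂F₂/∂w = 3*u + 15*v^2 - w - 4
(∇×F)₂ = ∂F₁/∂w − ∂F₃/∂u = -5*v
(∇×F)₃ = ∂F₂/∂u − ∂F₁/∂v = 2*w + 4
∇×F = (3*u + 15*v^2 - w - 4, -5*v, 2*w + 4)
At (1, 2, -3): (62, -10, -2).

(62, -10, -2)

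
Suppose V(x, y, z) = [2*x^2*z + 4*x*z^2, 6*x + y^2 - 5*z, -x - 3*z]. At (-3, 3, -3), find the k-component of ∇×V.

6

(∇×V)_3 = ∂V₂/∂x − ∂V₁/∂y
= 6 − (0)
= 6
At (-3, 3, -3): 6.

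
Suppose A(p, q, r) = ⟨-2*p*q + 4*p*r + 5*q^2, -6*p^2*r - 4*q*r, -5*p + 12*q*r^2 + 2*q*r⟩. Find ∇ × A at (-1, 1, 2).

(∇×A)₁ = ∂A₃/∂q − ∂A₂/∂r = 6*p^2 + 4*q + 12*r^2 + 2*r
(∇×A)₂ = ∂A₁/∂r − ∂A₃/∂p = 4*p + 5
(∇×A)₃ = ∂A₂/∂p − ∂A₁/∂q = -12*p*r + 2*p - 10*q
∇×A = (6*p^2 + 4*q + 12*r^2 + 2*r, 4*p + 5, -12*p*r + 2*p - 10*q)
At (-1, 1, 2): (62, 1, 12).

(62, 1, 12)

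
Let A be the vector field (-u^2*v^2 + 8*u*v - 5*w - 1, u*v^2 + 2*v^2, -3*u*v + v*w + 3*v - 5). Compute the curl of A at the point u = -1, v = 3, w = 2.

(8, 4, 23)

(∇×A)₁ = ∂A₃/∂v − ∂A₂/∂w = -3*u + w + 3
(∇×A)₂ = ∂A₁/∂w − ∂A₃/∂u = 3*v - 5
(∇×A)₃ = ∂A₂/∂u − ∂A₁/∂v = 2*u^2*v - 8*u + v^2
∇×A = (-3*u + w + 3, 3*v - 5, 2*u^2*v - 8*u + v^2)
At (-1, 3, 2): (8, 4, 23).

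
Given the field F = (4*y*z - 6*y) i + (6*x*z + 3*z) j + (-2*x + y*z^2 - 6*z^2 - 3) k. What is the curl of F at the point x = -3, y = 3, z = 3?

(∇×F)₁ = ∂F₃/∂y − ∂F₂/∂z = -6*x + z^2 - 3
(∇×F)₂ = ∂F₁/∂z − ∂F₃/∂x = 4*y + 2
(∇×F)₃ = ∂F₂/∂x − ∂F₁/∂y = 2*z + 6
∇×F = (-6*x + z^2 - 3, 4*y + 2, 2*z + 6)
At (-3, 3, 3): (24, 14, 12).

(24, 14, 12)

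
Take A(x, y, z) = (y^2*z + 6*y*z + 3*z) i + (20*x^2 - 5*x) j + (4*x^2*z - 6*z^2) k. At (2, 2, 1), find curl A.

(0, 3, 65)

(∇×A)₁ = ∂A₃/∂y − ∂A₂/∂z = 0
(∇×A)₂ = ∂A₁/∂z − ∂A₃/∂x = -8*x*z + y^2 + 6*y + 3
(∇×A)₃ = ∂A₂/∂x − ∂A₁/∂y = 40*x - 2*y*z - 6*z - 5
∇×A = (0, -8*x*z + y^2 + 6*y + 3, 40*x - 2*y*z - 6*z - 5)
At (2, 2, 1): (0, 3, 65).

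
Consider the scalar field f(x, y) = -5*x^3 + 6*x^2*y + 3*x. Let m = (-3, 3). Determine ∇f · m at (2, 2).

∂f/∂x = -15*x^2 + 12*x*y + 3
∂f/∂y = 6*x^2
∇f at (2, 2) = (-9, 24)
∇f · m = (-9)(-3) + (24)(3) = 99

99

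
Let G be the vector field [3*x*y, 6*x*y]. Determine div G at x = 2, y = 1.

15

∂G₁/∂x = 3*y
∂G₂/∂y = 6*x
∇·G = 6*x + 3*y
At (2, 1): 15.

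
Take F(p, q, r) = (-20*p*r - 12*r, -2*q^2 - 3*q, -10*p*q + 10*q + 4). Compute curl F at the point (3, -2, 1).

(-20, -92, 0)

(∇×F)₁ = ∂F₃/∂q − ∂F₂/∂r = -10*p + 10
(∇×F)₂ = ∂F₁/∂r − ∂F₃/∂p = -20*p + 10*q - 12
(∇×F)₃ = ∂F₂/∂p − ∂F₁/∂q = 0
∇×F = (-10*p + 10, -20*p + 10*q - 12, 0)
At (3, -2, 1): (-20, -92, 0).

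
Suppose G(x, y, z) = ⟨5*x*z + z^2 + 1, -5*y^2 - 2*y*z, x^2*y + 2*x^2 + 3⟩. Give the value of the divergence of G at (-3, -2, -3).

∂G₁/∂x = 5*z
∂G₂/∂y = -10*y - 2*z
∂G₃/∂z = 0
∇·G = -10*y + 3*z
At (-3, -2, -3): 11.

11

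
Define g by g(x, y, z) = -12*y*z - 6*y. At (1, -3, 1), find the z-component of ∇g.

(∇g)_3 = ∂g/∂z = -12*y
At (1, -3, 1): 36.

36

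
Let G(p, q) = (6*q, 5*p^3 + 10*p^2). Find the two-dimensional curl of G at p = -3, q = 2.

69

∂G₂/∂p = 15*p^2 + 20*p
∂G₁/∂q = 6
Scalar curl = 15*p^2 + 20*p - 6
At (-3, 2): 69.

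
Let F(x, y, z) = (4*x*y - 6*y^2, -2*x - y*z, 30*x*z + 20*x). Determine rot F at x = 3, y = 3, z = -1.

(∇×F)₁ = ∂F₃/∂y − ∂F₂/∂z = y
(∇×F)₂ = ∂F₁/∂z − ∂F₃/∂x = -30*z - 20
(∇×F)₃ = ∂F₂/∂x − ∂F₁/∂y = -4*x + 12*y - 2
∇×F = (y, -30*z - 20, -4*x + 12*y - 2)
At (3, 3, -1): (3, 10, 22).

(3, 10, 22)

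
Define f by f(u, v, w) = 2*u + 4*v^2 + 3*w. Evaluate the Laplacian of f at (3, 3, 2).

∂²f/∂u² = 0
∂²f/∂v² = 8
∂²f/∂w² = 0
∇²f = 8
At (3, 3, 2): 8.

8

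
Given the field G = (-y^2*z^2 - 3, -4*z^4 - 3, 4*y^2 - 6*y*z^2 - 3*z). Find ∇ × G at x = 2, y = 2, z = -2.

(∇×G)₁ = ∂G₃/∂y − ∂G₂/∂z = 8*y + 16*z^3 - 6*z^2
(∇×G)₂ = ∂G₁/∂z − ∂G₃/∂x = -2*y^2*z
(∇×G)₃ = ∂G₂/∂x − ∂G₁/∂y = 2*y*z^2
∇×G = (8*y + 16*z^3 - 6*z^2, -2*y^2*z, 2*y*z^2)
At (2, 2, -2): (-136, 16, 16).

(-136, 16, 16)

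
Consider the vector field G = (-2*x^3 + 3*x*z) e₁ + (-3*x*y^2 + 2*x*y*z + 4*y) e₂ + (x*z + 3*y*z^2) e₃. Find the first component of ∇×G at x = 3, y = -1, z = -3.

33

(∇×G)_1 = ∂G₃/∂y − ∂G₂/∂z
= 3*z^2 − (2*x*y)
= -2*x*y + 3*z^2
At (3, -1, -3): 33.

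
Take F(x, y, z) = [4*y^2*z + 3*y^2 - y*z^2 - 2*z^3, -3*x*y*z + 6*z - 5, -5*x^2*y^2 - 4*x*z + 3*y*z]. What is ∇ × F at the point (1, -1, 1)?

(4, 14, 18)

(∇×F)₁ = ∂F₃/∂y − ∂F₂/∂z = -10*x^2*y + 3*x*y + 3*z - 6
(∇×F)₂ = ∂F₁/∂z − ∂F₃/∂x = 10*x*y^2 + 4*y^2 - 2*y*z - 6*z^2 + 4*z
(∇×F)₃ = ∂F₂/∂x − ∂F₁/∂y = -11*y*z - 6*y + z^2
∇×F = (-10*x^2*y + 3*x*y + 3*z - 6, 10*x*y^2 + 4*y^2 - 2*y*z - 6*z^2 + 4*z, -11*y*z - 6*y + z^2)
At (1, -1, 1): (4, 14, 18).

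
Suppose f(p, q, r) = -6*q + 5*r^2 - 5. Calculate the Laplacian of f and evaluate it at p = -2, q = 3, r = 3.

∂²f/∂p² = 0
∂²f/∂q² = 0
∂²f/∂r² = 10
∇²f = 10
At (-2, 3, 3): 10.

10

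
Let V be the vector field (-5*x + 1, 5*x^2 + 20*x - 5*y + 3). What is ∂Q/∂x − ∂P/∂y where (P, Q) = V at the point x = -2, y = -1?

∂V₂/∂x = 10*x + 20
∂V₁/∂y = 0
Scalar curl = 10*x + 20
At (-2, -1): 0.

0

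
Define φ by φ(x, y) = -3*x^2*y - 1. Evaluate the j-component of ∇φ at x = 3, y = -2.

-27

(∇φ)_2 = ∂φ/∂y = -3*x^2
At (3, -2): -27.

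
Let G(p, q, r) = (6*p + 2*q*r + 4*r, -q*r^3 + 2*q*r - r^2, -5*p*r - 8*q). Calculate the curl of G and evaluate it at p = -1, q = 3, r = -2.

(∇×G)₁ = ∂G₃/∂q − ∂G₂/∂r = 3*q*r^2 - 2*q + 2*r - 8
(∇×G)₂ = ∂G₁/∂r − ∂G₃/∂p = 2*q + 5*r + 4
(∇×G)₃ = ∂G₂/∂p − ∂G₁/∂q = -2*r
∇×G = (3*q*r^2 - 2*q + 2*r - 8, 2*q + 5*r + 4, -2*r)
At (-1, 3, -2): (18, 0, 4).

(18, 0, 4)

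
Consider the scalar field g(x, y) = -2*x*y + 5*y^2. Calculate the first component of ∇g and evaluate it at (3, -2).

(∇g)_1 = ∂g/∂x = -2*y
At (3, -2): 4.

4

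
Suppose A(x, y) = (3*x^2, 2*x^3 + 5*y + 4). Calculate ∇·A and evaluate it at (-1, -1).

∂A₁/∂x = 6*x
∂A₂/∂y = 5
∇·A = 6*x + 5
At (-1, -1): -1.

-1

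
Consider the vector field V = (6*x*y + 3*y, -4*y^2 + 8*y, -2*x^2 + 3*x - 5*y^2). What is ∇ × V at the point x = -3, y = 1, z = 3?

(∇×V)₁ = ∂V₃/∂y − ∂V₂/∂z = -10*y
(∇×V)₂ = ∂V₁/∂z − ∂V₃/∂x = 4*x - 3
(∇×V)₃ = ∂V₂/∂x − ∂V₁/∂y = -6*x - 3
∇×V = (-10*y, 4*x - 3, -6*x - 3)
At (-3, 1, 3): (-10, -15, 15).

(-10, -15, 15)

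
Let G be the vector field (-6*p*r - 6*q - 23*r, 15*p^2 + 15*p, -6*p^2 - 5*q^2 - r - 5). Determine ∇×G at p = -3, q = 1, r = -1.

(∇×G)₁ = ∂G₃/∂q − ∂G₂/∂r = -10*q
(∇×G)₂ = ∂G₁/∂r − ∂G₃/∂p = 6*p - 23
(∇×G)₃ = ∂G₂/∂p − ∂G₁/∂q = 30*p + 21
∇×G = (-10*q, 6*p - 23, 30*p + 21)
At (-3, 1, -1): (-10, -41, -69).

(-10, -41, -69)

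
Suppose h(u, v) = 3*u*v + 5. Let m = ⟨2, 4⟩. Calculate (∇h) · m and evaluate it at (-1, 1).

∂h/∂u = 3*v
∂h/∂v = 3*u
∇h at (-1, 1) = (3, -3)
∇h · m = (3)(2) + (-3)(4) = -6

-6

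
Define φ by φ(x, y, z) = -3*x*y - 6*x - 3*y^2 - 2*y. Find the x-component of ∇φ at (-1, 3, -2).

(∇φ)_1 = ∂φ/∂x = -3*y - 6
At (-1, 3, -2): -15.

-15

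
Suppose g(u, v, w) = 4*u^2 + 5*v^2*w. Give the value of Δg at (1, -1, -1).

-2

∂²g/∂u² = 8
∂²g/∂v² = 10*w
∂²g/∂w² = 0
∇²g = 10*w + 8
At (1, -1, -1): -2.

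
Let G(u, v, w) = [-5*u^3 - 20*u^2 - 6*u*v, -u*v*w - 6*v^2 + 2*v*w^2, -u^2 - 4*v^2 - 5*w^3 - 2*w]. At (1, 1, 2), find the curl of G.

(∇×G)₁ = ∂G₃/∂v − ∂G₂/∂w = u*v - 4*v*w - 8*v
(∇×G)₂ = ∂G₁/∂w − ∂G₃/∂u = 2*u
(∇×G)₃ = ∂G₂/∂u − ∂G₁/∂v = 6*u - v*w
∇×G = (u*v - 4*v*w - 8*v, 2*u, 6*u - v*w)
At (1, 1, 2): (-15, 2, 4).

(-15, 2, 4)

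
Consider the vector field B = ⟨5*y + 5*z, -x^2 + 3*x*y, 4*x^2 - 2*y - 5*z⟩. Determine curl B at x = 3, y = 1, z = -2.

(-2, -19, -8)

(∇×B)₁ = ∂B₃/∂y − ∂B₂/∂z = -2
(∇×B)₂ = ∂B₁/∂z − ∂B₃/∂x = -8*x + 5
(∇×B)₃ = ∂B₂/∂x − ∂B₁/∂y = -2*x + 3*y - 5
∇×B = (-2, -8*x + 5, -2*x + 3*y - 5)
At (3, 1, -2): (-2, -19, -8).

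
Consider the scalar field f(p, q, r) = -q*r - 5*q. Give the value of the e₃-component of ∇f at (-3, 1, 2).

(∇f)_3 = ∂f/∂r = -q
At (-3, 1, 2): -1.

-1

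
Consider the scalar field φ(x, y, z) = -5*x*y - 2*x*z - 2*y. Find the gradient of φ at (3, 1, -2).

∂φ/∂x = -5*y - 2*z
∂φ/∂y = -5*x - 2
∂φ/∂z = -2*x
∇φ = (-5*y - 2*z, -5*x - 2, -2*x)
At (3, 1, -2): (-1, -17, -6).

(-1, -17, -6)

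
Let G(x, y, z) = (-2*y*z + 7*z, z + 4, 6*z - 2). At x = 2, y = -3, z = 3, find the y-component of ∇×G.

(∇×G)_2 = ∂G₁/∂z − ∂G₃/∂x
= -2*y + 7 − (0)
= -2*y + 7
At (2, -3, 3): 13.

13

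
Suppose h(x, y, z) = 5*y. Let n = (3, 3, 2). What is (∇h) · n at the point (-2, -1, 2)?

15

∂h/∂x = 0
∂h/∂y = 5
∂h/∂z = 0
∇h at (-2, -1, 2) = (0, 5, 0)
∇h · n = (0)(3) + (5)(3) + (0)(2) = 15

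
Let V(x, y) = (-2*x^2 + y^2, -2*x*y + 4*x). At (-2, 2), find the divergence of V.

12

∂V₁/∂x = -4*x
∂V₂/∂y = -2*x
∇·V = -6*x
At (-2, 2): 12.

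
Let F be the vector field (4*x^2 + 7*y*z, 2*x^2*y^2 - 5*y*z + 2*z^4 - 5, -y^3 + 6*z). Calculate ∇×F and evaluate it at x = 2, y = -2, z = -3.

(194, -14, 53)

(∇×F)₁ = ∂F₃/∂y − ∂F₂/∂z = -3*y^2 + 5*y - 8*z^3
(∇×F)₂ = ∂F₁/∂z − ∂F₃/∂x = 7*y
(∇×F)₃ = ∂F₂/∂x − ∂F₁/∂y = 4*x*y^2 - 7*z
∇×F = (-3*y^2 + 5*y - 8*z^3, 7*y, 4*x*y^2 - 7*z)
At (2, -2, -3): (194, -14, 53).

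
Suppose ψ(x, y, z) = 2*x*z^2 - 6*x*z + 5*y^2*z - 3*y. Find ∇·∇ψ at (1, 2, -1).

∂²ψ/∂x² = 0
∂²ψ/∂y² = 10*z
∂²ψ/∂z² = 4*x
∇²ψ = 4*x + 10*z
At (1, 2, -1): -6.

-6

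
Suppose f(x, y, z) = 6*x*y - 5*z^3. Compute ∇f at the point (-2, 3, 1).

(18, -12, -15)

∂f/∂x = 6*y
∂f/∂y = 6*x
∂f/∂z = -15*z^2
∇f = (6*y, 6*x, -15*z^2)
At (-2, 3, 1): (18, -12, -15).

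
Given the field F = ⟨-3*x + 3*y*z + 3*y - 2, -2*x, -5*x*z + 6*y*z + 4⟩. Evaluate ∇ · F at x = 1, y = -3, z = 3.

-26

∂F₁/∂x = -3
∂F₂/∂y = 0
∂F₃/∂z = -5*x + 6*y
∇·F = -5*x + 6*y - 3
At (1, -3, 3): -26.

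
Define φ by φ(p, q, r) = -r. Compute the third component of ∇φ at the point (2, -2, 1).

(∇φ)_3 = ∂φ/∂r = -1
At (2, -2, 1): -1.

-1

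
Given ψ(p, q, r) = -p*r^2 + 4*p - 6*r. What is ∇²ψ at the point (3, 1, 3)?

∂²ψ/∂p² = 0
∂²ψ/∂q² = 0
∂²ψ/∂r² = -2*p
∇²ψ = -2*p
At (3, 1, 3): -6.

-6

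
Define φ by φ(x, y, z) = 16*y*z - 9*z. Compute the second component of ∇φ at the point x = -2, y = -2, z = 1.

16

(∇φ)_2 = ∂φ/∂y = 16*z
At (-2, -2, 1): 16.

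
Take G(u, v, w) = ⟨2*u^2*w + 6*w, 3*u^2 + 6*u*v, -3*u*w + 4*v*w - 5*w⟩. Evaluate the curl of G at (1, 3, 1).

(∇×G)₁ = ∂G₃/∂v − ∂G₂/∂w = 4*w
(∇×G)₂ = ∂G₁/∂w − ∂G₃/∂u = 2*u^2 + 3*w + 6
(∇×G)₃ = ∂G₂/∂u − ∂G₁/∂v = 6*u + 6*v
∇×G = (4*w, 2*u^2 + 3*w + 6, 6*u + 6*v)
At (1, 3, 1): (4, 11, 24).

(4, 11, 24)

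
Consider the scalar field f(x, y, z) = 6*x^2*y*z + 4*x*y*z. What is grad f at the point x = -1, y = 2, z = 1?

(-16, 2, 4)

∂f/∂x = 12*x*y*z + 4*y*z
∂f/∂y = 6*x^2*z + 4*x*z
∂f/∂z = 6*x^2*y + 4*x*y
∇f = (12*x*y*z + 4*y*z, 6*x^2*z + 4*x*z, 6*x^2*y + 4*x*y)
At (-1, 2, 1): (-16, 2, 4).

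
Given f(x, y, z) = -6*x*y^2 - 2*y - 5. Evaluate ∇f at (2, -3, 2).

∂f/∂x = -6*y^2
∂f/∂y = -12*x*y - 2
∂f/∂z = 0
∇f = (-6*y^2, -12*x*y - 2, 0)
At (2, -3, 2): (-54, 70, 0).

(-54, 70, 0)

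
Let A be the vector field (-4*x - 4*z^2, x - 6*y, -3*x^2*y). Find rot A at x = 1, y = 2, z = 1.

(∇×A)₁ = ∂A₃/∂y − ∂A₂/∂z = -3*x^2
(∇×A)₂ = ∂A₁/∂z − ∂A₃/∂x = 6*x*y - 8*z
(∇×A)₃ = ∂A₂/∂x − ∂A₁/∂y = 1
∇×A = (-3*x^2, 6*x*y - 8*z, 1)
At (1, 2, 1): (-3, 4, 1).

(-3, 4, 1)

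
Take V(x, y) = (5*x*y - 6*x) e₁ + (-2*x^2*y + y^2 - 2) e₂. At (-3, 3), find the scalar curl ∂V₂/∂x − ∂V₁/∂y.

51

∂V₂/∂x = -4*x*y
∂V₁/∂y = 5*x
Scalar curl = -4*x*y - 5*x
At (-3, 3): 51.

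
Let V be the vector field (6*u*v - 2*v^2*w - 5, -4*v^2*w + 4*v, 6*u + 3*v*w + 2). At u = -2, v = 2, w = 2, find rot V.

(22, -14, 28)

(∇×V)₁ = ∂V₃/∂v − ∂V₂/∂w = 4*v^2 + 3*w
(∇×V)₂ = ∂V₁/∂w − ∂V₃/∂u = -2*v^2 - 6
(∇×V)₃ = ∂V₂/∂u − ∂V₁/∂v = -6*u + 4*v*w
∇×V = (4*v^2 + 3*w, -2*v^2 - 6, -6*u + 4*v*w)
At (-2, 2, 2): (22, -14, 28).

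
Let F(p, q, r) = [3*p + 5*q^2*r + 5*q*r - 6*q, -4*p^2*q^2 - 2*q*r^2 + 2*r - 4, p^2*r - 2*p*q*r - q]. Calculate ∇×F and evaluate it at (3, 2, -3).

(∇×F)₁ = ∂F₃/∂q − ∂F₂/∂r = -2*p*r + 4*q*r - 3
(∇×F)₂ = ∂F₁/∂r − ∂F₃/∂p = -2*p*r + 5*q^2 + 2*q*r + 5*q
(∇×F)₃ = ∂F₂/∂p − ∂F₁/∂q = -8*p*q^2 - 10*q*r - 5*r + 6
∇×F = (-2*p*r + 4*q*r - 3, -2*p*r + 5*q^2 + 2*q*r + 5*q, -8*p*q^2 - 10*q*r - 5*r + 6)
At (3, 2, -3): (-9, 36, -15).

(-9, 36, -15)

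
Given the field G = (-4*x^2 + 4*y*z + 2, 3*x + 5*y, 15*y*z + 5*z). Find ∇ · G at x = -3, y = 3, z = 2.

79

∂G₁/∂x = -8*x
∂G₂/∂y = 5
∂G₃/∂z = 15*y + 5
∇·G = -8*x + 15*y + 10
At (-3, 3, 2): 79.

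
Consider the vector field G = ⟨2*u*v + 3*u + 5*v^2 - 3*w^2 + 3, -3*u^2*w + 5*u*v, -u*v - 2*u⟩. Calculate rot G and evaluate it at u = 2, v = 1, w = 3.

(10, -15, -45)

(∇×G)₁ = ∂G₃/∂v − ∂G₂/∂w = 3*u^2 - u
(∇×G)₂ = ∂G₁/∂w − ∂G₃/∂u = v - 6*w + 2
(∇×G)₃ = ∂G₂/∂u − ∂G₁/∂v = -6*u*w - 2*u - 5*v
∇×G = (3*u^2 - u, v - 6*w + 2, -6*u*w - 2*u - 5*v)
At (2, 1, 3): (10, -15, -45).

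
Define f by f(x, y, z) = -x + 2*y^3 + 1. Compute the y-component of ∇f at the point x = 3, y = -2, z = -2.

(∇f)_2 = ∂f/∂y = 6*y^2
At (3, -2, -2): 24.

24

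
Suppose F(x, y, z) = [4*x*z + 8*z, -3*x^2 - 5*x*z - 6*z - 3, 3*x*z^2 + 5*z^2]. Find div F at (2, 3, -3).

∂F₁/∂x = 4*z
∂F₂/∂y = 0
∂F₃/∂z = 6*x*z + 10*z
∇·F = 6*x*z + 14*z
At (2, 3, -3): -78.

-78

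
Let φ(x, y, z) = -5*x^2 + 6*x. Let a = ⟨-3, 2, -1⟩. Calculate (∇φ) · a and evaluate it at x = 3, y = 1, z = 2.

72

∂φ/∂x = -10*x + 6
∂φ/∂y = 0
∂φ/∂z = 0
∇φ at (3, 1, 2) = (-24, 0, 0)
∇φ · a = (-24)(-3) + (0)(2) + (0)(-1) = 72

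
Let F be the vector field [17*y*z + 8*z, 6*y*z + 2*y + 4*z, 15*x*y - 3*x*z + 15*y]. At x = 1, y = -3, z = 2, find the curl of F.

(∇×F)₁ = ∂F₃/∂y − ∂F₂/∂z = 15*x - 6*y + 11
(∇×F)₂ = ∂F₁/∂z − ∂F₃/∂x = 2*y + 3*z + 8
(∇×F)₃ = ∂F₂/∂x − ∂F₁/∂y = -17*z
∇×F = (15*x - 6*y + 11, 2*y + 3*z + 8, -17*z)
At (1, -3, 2): (44, 8, -34).

(44, 8, -34)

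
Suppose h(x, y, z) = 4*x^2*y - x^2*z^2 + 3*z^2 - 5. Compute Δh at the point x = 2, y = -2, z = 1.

∂²h/∂x² = 2*(4*y - z^2)
∂²h/∂y² = 0
∂²h/∂z² = 2*(-x^2 + 3)
∇²h = -2*x^2 + 8*y - 2*z^2 + 6
At (2, -2, 1): -20.

-20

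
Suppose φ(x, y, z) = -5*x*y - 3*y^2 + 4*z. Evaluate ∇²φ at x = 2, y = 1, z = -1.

∂²φ/∂x² = 0
∂²φ/∂y² = -6
∂²φ/∂z² = 0
∇²φ = -6
At (2, 1, -1): -6.

-6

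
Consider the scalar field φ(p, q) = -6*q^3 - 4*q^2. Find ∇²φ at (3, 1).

∂²φ/∂p² = 0
∂²φ/∂q² = -4*(9*q + 2)
∇²φ = -36*q - 8
At (3, 1): -44.

-44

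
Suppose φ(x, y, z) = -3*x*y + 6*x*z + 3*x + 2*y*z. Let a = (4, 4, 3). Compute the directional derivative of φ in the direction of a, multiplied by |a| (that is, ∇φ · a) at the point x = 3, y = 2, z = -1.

-14

∂φ/∂x = -3*y + 6*z + 3
∂φ/∂y = -3*x + 2*z
∂φ/∂z = 6*x + 2*y
∇φ at (3, 2, -1) = (-9, -11, 22)
∇φ · a = (-9)(4) + (-11)(4) + (22)(3) = -14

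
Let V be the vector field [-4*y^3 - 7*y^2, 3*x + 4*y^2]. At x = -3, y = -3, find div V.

∂V₁/∂x = 0
∂V₂/∂y = 8*y
∇·V = 8*y
At (-3, -3): -24.

-24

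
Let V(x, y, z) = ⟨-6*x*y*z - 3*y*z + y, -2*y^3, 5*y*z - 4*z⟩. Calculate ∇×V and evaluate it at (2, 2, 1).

(5, -30, 14)

(∇×V)₁ = ∂V₃/∂y − ∂V₂/∂z = 5*z
(∇×V)₂ = ∂V₁/∂z − ∂V₃/∂x = -6*x*y - 3*y
(∇×V)₃ = ∂V₂/∂x − ∂V₁/∂y = 6*x*z + 3*z - 1
∇×V = (5*z, -6*x*y - 3*y, 6*x*z + 3*z - 1)
At (2, 2, 1): (5, -30, 14).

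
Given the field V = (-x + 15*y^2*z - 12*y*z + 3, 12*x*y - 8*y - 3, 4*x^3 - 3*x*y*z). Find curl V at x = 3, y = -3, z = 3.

(-27, 36, 270)

(∇×V)₁ = ∂V₃/∂y − ∂V₂/∂z = -3*x*z
(∇×V)₂ = ∂V₁/∂z − ∂V₃/∂x = -12*x^2 + 15*y^2 + 3*y*z - 12*y
(∇×V)₃ = ∂V₂/∂x − ∂V₁/∂y = -30*y*z + 12*y + 12*z
∇×V = (-3*x*z, -12*x^2 + 15*y^2 + 3*y*z - 12*y, -30*y*z + 12*y + 12*z)
At (3, -3, 3): (-27, 36, 270).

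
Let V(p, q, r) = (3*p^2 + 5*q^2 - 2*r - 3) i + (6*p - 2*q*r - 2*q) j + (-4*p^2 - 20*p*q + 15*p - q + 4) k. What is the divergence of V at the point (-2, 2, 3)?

∂V₁/∂p = 6*p
∂V₂/∂q = -2*r - 2
∂V₃/∂r = 0
∇·V = 6*p - 2*r - 2
At (-2, 2, 3): -20.

-20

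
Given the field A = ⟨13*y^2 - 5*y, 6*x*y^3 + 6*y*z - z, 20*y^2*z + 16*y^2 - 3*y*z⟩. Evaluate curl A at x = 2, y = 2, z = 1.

(∇×A)₁ = ∂A₃/∂y − ∂A₂/∂z = 40*y*z + 26*y - 3*z + 1
(∇×A)₂ = ∂A₁/∂z − ∂A₃/∂x = 0
(∇×A)₃ = ∂A₂/∂x − ∂A₁/∂y = 6*y^3 - 26*y + 5
∇×A = (40*y*z + 26*y - 3*z + 1, 0, 6*y^3 - 26*y + 5)
At (2, 2, 1): (130, 0, 1).

(130, 0, 1)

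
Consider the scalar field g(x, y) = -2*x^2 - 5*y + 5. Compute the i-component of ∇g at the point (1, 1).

-4

(∇g)_1 = ∂g/∂x = -4*x
At (1, 1): -4.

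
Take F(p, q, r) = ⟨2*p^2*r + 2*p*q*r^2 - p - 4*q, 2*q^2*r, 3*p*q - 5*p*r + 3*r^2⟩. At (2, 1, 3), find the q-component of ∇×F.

(∇×F)_2 = ∂F₁/∂r − ∂F₃/∂p
= 2*p^2 + 4*p*q*r − (3*q - 5*r)
= 2*p^2 + 4*p*q*r - 3*q + 5*r
At (2, 1, 3): 44.

44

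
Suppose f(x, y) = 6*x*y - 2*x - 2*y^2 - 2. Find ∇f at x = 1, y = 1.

∂f/∂x = 6*y - 2
∂f/∂y = 6*x - 4*y
∇f = (6*y - 2, 6*x - 4*y)
At (1, 1): (4, 2).

(4, 2)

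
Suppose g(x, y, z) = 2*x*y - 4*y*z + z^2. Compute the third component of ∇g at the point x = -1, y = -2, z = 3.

14

(∇g)_3 = ∂g/∂z = -4*y + 2*z
At (-1, -2, 3): 14.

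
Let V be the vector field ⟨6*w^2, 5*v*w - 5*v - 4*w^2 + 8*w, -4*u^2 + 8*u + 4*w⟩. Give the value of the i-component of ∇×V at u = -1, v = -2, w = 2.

(∇×V)_1 = ∂V₃/∂v − ∂V₂/∂w
= 0 − (5*v - 8*w + 8)
= -5*v + 8*w - 8
At (-1, -2, 2): 18.

18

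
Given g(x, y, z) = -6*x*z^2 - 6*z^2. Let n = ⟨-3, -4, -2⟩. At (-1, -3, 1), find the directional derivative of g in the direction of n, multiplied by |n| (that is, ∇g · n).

18

∂g/∂x = -6*z^2
∂g/∂y = 0
∂g/∂z = -12*x*z - 12*z
∇g at (-1, -3, 1) = (-6, 0, 0)
∇g · n = (-6)(-3) + (0)(-4) + (0)(-2) = 18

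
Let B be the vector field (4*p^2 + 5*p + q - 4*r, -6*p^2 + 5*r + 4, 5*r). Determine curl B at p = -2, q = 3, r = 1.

(-5, -4, 23)

(∇×B)₁ = ∂B₃/∂q − ∂B₂/∂r = -5
(∇×B)₂ = ∂B₁/∂r − ∂B₃/∂p = -4
(∇×B)₃ = ∂B₂/∂p − ∂B₁/∂q = -12*p - 1
∇×B = (-5, -4, -12*p - 1)
At (-2, 3, 1): (-5, -4, 23).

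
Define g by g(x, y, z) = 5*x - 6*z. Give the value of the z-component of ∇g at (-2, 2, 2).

(∇g)_3 = ∂g/∂z = -6
At (-2, 2, 2): -6.

-6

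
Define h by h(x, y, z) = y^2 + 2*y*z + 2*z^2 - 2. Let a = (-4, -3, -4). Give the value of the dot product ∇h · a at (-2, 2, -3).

38

∂h/∂x = 0
∂h/∂y = 2*y + 2*z
∂h/∂z = 2*y + 4*z
∇h at (-2, 2, -3) = (0, -2, -8)
∇h · a = (0)(-4) + (-2)(-3) + (-8)(-4) = 38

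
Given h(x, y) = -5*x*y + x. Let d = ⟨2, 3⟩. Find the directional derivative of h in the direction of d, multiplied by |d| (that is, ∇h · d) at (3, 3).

-73

∂h/∂x = -5*y + 1
∂h/∂y = -5*x
∇h at (3, 3) = (-14, -15)
∇h · d = (-14)(2) + (-15)(3) = -73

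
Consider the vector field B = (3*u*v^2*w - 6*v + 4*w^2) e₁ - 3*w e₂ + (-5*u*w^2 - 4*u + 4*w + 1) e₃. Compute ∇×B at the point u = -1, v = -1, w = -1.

(3, -2, 12)

(∇×B)₁ = ∂B₃/∂v − ∂B₂/∂w = 3
(∇×B)₂ = ∂B₁/∂w − ∂B₃/∂u = 3*u*v^2 + 5*w^2 + 8*w + 4
(∇×B)₃ = ∂B₂/∂u − ∂B₁/∂v = -6*u*v*w + 6
∇×B = (3, 3*u*v^2 + 5*w^2 + 8*w + 4, -6*u*v*w + 6)
At (-1, -1, -1): (3, -2, 12).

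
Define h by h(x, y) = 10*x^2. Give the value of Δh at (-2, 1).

20

∂²h/∂x² = 20
∂²h/∂y² = 0
∇²h = 20
At (-2, 1): 20.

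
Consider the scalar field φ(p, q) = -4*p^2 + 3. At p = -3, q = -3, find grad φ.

(24, 0)

∂φ/∂p = -8*p
∂φ/∂q = 0
∇φ = (-8*p, 0)
At (-3, -3): (24, 0).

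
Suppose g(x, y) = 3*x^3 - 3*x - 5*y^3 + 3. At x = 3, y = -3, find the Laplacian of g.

∂²g/∂x² = 18*x
∂²g/∂y² = -30*y
∇²g = 18*x - 30*y
At (3, -3): 144.

144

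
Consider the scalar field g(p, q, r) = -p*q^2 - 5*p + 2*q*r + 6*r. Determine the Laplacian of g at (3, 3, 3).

∂²g/∂p² = 0
∂²g/∂q² = -2*p
∂²g/∂r² = 0
∇²g = -2*p
At (3, 3, 3): -6.

-6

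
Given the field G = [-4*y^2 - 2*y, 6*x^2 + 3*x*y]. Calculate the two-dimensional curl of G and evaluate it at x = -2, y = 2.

0

∂G₂/∂x = 12*x + 3*y
∂G₁/∂y = -8*y - 2
Scalar curl = 12*x + 11*y + 2
At (-2, 2): 0.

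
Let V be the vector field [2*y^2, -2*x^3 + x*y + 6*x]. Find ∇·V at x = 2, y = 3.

2

∂V₁/∂x = 0
∂V₂/∂y = x
∇·V = x
At (2, 3): 2.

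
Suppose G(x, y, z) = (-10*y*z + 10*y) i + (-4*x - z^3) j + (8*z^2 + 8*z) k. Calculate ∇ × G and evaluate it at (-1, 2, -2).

(12, -20, -34)

(∇×G)₁ = ∂G₃/∂y − ∂G₂/∂z = 3*z^2
(∇×G)₂ = ∂G₁/∂z − ∂G₃/∂x = -10*y
(∇×G)₃ = ∂G₂/∂x − ∂G₁/∂y = 10*z - 14
∇×G = (3*z^2, -10*y, 10*z - 14)
At (-1, 2, -2): (12, -20, -34).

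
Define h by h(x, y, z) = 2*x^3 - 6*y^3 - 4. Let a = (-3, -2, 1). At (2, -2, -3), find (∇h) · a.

∂h/∂x = 6*x^2
∂h/∂y = -18*y^2
∂h/∂z = 0
∇h at (2, -2, -3) = (24, -72, 0)
∇h · a = (24)(-3) + (-72)(-2) + (0)(1) = 72

72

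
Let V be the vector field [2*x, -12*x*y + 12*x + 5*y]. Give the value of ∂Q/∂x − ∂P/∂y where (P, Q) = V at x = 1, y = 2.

-12

∂V₂/∂x = -12*y + 12
∂V₁/∂y = 0
Scalar curl = -12*y + 12
At (1, 2): -12.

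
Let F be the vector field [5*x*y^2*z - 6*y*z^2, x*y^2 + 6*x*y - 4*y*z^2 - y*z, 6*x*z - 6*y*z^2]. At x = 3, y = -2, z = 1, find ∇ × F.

(∇×F)₁ = ∂F₃/∂y − ∂F₂/∂z = 8*y*z + y - 6*z^2
(∇×F)₂ = ∂F₁/∂z − ∂F₃/∂x = 5*x*y^2 - 12*y*z - 6*z
(∇×F)₃ = ∂F₂/∂x − ∂F₁/∂y = -10*x*y*z + y^2 + 6*y + 6*z^2
∇×F = (8*y*z + y - 6*z^2, 5*x*y^2 - 12*y*z - 6*z, -10*x*y*z + y^2 + 6*y + 6*z^2)
At (3, -2, 1): (-24, 78, 58).

(-24, 78, 58)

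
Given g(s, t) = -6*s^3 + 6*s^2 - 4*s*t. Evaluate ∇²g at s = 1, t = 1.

-24

∂²g/∂s² = 12*(-3*s + 1)
∂²g/∂t² = 0
∇²g = -36*s + 12
At (1, 1): -24.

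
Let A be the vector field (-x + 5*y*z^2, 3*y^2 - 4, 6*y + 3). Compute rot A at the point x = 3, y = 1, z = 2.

(6, 20, -20)

(∇×A)₁ = ∂A₃/∂y − ∂A₂/∂z = 6
(∇×A)₂ = ∂A₁/∂z − ∂A₃/∂x = 10*y*z
(∇×A)₃ = ∂A₂/∂x − ∂A₁/∂y = -5*z^2
∇×A = (6, 10*y*z, -5*z^2)
At (3, 1, 2): (6, 20, -20).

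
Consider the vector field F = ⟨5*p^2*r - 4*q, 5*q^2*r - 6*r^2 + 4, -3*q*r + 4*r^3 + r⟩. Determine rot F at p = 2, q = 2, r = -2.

(-38, 20, 4)

(∇×F)₁ = ∂F₃/∂q − ∂F₂/∂r = -5*q^2 + 9*r
(∇×F)₂ = ∂F₁/∂r − ∂F₃/∂p = 5*p^2
(∇×F)₃ = ∂F₂/∂p − ∂F₁/∂q = 4
∇×F = (-5*q^2 + 9*r, 5*p^2, 4)
At (2, 2, -2): (-38, 20, 4).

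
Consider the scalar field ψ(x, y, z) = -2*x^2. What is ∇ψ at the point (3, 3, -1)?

(-12, 0, 0)

∂ψ/∂x = -4*x
∂ψ/∂y = 0
∂ψ/∂z = 0
∇ψ = (-4*x, 0, 0)
At (3, 3, -1): (-12, 0, 0).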